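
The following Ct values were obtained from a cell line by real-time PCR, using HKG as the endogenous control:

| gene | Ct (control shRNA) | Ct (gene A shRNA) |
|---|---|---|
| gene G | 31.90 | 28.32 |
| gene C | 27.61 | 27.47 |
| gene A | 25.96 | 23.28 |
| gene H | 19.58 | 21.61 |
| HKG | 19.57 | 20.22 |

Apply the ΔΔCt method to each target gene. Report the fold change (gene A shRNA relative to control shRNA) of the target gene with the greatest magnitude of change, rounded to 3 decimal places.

18.765

gene G: ΔΔCt = (28.32−20.22) − (31.90−19.57) = 8.10 − 12.33 = -4.23; fold change = 2^4.23 = 18.765
gene C: ΔΔCt = (27.47−20.22) − (27.61−19.57) = 7.25 − 8.04 = -0.79; fold change = 2^0.79 = 1.729
gene A: ΔΔCt = (23.28−20.22) − (25.96−19.57) = 3.06 − 6.39 = -3.33; fold change = 2^3.33 = 10.056
gene H: ΔΔCt = (21.61−20.22) − (19.58−19.57) = 1.39 − 0.01 = 1.38; fold change = 2^-1.38 = 0.384
gene G has the largest |ΔΔCt| = 4.23.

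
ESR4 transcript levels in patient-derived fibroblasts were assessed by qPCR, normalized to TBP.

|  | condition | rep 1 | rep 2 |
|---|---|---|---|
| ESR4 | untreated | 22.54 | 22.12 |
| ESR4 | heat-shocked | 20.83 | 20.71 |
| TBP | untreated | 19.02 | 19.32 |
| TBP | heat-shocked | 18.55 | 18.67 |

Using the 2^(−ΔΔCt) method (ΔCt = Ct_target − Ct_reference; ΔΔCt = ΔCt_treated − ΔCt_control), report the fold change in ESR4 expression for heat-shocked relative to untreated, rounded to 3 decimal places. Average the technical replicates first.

Mean Ct: ESR4 untreated 22.330; ESR4 heat-shocked 20.770; TBP untreated 19.170; TBP heat-shocked 18.610
ΔCt(untreated) = 22.330 − 19.170 = 3.160
ΔCt(heat-shocked) = 20.770 − 18.610 = 2.160
ΔΔCt = 2.160 − 3.160 = -1.000
Fold change = 2^(−(-1.000)) = 2^1.000 = 2.0000

2.000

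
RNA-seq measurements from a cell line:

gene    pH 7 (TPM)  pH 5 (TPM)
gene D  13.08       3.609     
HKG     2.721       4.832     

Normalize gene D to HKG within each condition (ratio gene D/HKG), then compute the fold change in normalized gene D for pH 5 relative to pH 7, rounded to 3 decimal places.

0.155

gene D/HKG (pH 7) = 13.08 / 2.721 = 4.8071
gene D/HKG (pH 5) = 3.609 / 4.832 = 0.7469
Fold change = 0.7469 / 4.8071 = 0.1554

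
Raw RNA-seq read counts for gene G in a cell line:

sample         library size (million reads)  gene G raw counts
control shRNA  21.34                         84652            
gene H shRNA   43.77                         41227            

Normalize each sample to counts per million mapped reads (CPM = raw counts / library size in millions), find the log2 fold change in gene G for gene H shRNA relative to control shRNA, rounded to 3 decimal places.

-2.074

CPM(control shRNA) = 84652 / 21.34 = 3966.8229
CPM(gene H shRNA) = 41227 / 43.77 = 941.9008
Fold change = 941.9008 / 3966.8229 = 0.23744
log2(0.23744) = -2.0743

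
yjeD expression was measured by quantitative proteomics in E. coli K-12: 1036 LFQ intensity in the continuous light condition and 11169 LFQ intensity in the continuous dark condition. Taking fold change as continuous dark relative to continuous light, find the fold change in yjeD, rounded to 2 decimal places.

10.78

Fold change = 11169 / 1036 = 10.781
yjeD is upregulated.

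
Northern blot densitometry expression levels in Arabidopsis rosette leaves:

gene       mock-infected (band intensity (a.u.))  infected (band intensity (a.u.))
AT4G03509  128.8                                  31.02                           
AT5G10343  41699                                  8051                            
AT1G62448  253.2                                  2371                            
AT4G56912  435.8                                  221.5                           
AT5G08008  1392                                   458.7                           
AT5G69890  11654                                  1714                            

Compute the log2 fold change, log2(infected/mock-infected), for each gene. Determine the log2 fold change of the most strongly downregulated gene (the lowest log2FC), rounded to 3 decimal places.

log2(31.02/128.8) = -2.054  (AT4G03509)
log2(8051/41699) = -2.373  (AT5G10343)
log2(2371/253.2) = 3.227  (AT1G62448)
log2(221.5/435.8) = -0.976  (AT4G56912)
log2(458.7/1392) = -1.602  (AT5G08008)
log2(1714/11654) = -2.765  (AT5G69890)
AT5G69890 is most strongly downregulated.

-2.765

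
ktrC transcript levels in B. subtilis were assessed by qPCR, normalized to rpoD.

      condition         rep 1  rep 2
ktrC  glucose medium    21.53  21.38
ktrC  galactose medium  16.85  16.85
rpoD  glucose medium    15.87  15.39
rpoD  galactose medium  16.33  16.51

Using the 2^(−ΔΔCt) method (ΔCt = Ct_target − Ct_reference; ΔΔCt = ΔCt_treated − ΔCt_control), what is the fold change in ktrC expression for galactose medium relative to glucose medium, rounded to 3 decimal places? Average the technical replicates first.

42.078

Mean Ct: ktrC glucose medium 21.455; ktrC galactose medium 16.850; rpoD glucose medium 15.630; rpoD galactose medium 16.420
ΔCt(glucose medium) = 21.455 − 15.630 = 5.825
ΔCt(galactose medium) = 16.850 − 16.420 = 0.430
ΔΔCt = 0.430 − 5.825 = -5.395
Fold change = 2^(−(-5.395)) = 2^5.395 = 42.0782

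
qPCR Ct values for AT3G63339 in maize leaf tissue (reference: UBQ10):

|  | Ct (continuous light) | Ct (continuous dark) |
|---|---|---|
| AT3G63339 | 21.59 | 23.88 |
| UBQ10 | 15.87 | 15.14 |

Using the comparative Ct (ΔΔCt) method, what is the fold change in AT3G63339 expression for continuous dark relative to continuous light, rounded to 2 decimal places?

0.12

ΔCt(continuous light) = 21.590 − 15.870 = 5.720
ΔCt(continuous dark) = 23.880 − 15.140 = 8.740
ΔΔCt = 8.740 − 5.720 = 3.020
Fold change = 2^(−3.020) = 0.123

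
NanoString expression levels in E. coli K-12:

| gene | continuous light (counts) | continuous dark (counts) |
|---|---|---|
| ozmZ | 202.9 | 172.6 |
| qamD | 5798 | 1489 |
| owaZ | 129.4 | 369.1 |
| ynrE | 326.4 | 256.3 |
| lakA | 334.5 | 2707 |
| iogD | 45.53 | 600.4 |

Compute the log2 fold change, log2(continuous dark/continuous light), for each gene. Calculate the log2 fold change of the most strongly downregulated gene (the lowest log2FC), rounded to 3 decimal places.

log2(172.6/202.9) = -0.233  (ozmZ)
log2(1489/5798) = -1.961  (qamD)
log2(369.1/129.4) = 1.512  (owaZ)
log2(256.3/326.4) = -0.349  (ynrE)
log2(2707/334.5) = 3.017  (lakA)
log2(600.4/45.53) = 3.721  (iogD)
qamD is most strongly downregulated.

-1.961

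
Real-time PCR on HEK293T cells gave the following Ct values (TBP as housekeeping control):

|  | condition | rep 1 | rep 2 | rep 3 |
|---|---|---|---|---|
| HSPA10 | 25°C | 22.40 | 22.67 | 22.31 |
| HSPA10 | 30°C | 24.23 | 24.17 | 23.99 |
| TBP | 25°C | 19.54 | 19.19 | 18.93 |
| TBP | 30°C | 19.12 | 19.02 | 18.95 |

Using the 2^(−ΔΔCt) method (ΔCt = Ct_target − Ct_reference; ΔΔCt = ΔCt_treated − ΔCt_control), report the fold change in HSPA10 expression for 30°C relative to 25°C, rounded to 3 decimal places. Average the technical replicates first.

0.275

Mean Ct: HSPA10 25°C 22.460; HSPA10 30°C 24.130; TBP 25°C 19.220; TBP 30°C 19.030
ΔCt(25°C) = 22.460 − 19.220 = 3.240
ΔCt(30°C) = 24.130 − 19.030 = 5.100
ΔΔCt = 5.100 − 3.240 = 1.860
Fold change = 2^(−1.860) = 0.2755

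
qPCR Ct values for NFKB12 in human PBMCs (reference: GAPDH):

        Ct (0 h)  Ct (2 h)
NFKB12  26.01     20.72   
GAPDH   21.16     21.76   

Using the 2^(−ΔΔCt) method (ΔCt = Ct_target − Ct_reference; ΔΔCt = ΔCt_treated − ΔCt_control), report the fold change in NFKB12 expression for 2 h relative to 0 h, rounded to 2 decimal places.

59.30

ΔCt(0 h) = 26.010 − 21.160 = 4.850
ΔCt(2 h) = 20.720 − 21.760 = -1.040
ΔΔCt = -1.040 − 4.850 = -5.890
Fold change = 2^(−(-5.890)) = 2^5.890 = 59.302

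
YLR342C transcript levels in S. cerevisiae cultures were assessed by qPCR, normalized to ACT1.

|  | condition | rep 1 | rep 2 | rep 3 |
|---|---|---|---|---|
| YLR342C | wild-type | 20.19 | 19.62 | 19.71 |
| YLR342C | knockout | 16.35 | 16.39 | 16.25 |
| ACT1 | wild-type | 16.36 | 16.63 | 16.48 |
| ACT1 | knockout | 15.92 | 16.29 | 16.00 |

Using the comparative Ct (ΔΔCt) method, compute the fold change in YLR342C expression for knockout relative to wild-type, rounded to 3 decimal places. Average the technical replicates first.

Mean Ct: YLR342C wild-type 19.840; YLR342C knockout 16.330; ACT1 wild-type 16.490; ACT1 knockout 16.070
ΔCt(wild-type) = 19.840 − 16.490 = 3.350
ΔCt(knockout) = 16.330 − 16.070 = 0.260
ΔΔCt = 0.260 − 3.350 = -3.090
Fold change = 2^(−(-3.090)) = 2^3.090 = 8.5150

8.515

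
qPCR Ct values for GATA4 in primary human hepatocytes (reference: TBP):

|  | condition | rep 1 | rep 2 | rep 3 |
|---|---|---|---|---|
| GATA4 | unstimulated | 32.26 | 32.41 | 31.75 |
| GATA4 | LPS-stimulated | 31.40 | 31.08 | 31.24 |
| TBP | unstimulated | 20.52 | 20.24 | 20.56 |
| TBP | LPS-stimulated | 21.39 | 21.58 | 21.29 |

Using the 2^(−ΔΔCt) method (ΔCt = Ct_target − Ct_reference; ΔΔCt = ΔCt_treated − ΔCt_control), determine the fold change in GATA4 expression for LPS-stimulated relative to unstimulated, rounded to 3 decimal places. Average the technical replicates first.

3.681

Mean Ct: GATA4 unstimulated 32.140; GATA4 LPS-stimulated 31.240; TBP unstimulated 20.440; TBP LPS-stimulated 21.420
ΔCt(unstimulated) = 32.140 − 20.440 = 11.700
ΔCt(LPS-stimulated) = 31.240 − 21.420 = 9.820
ΔΔCt = 9.820 − 11.700 = -1.880
Fold change = 2^(−(-1.880)) = 2^1.880 = 3.6808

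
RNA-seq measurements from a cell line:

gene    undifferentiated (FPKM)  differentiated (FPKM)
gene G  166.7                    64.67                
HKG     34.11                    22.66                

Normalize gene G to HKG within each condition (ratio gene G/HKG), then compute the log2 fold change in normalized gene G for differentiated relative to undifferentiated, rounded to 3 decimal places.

-0.776

gene G/HKG (undifferentiated) = 166.7 / 34.11 = 4.8871
gene G/HKG (differentiated) = 64.67 / 22.66 = 2.8539
Fold change = 2.8539 / 4.8871 = 0.5840
log2(0.5840) = -0.7760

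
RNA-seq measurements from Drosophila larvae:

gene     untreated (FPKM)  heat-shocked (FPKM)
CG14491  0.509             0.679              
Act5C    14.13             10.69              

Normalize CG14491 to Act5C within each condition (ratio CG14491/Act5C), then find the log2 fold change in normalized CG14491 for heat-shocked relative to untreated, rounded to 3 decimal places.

0.818

CG14491/Act5C (untreated) = 0.509 / 14.13 = 0.036023
CG14491/Act5C (heat-shocked) = 0.679 / 10.69 = 0.063517
Fold change = 0.063517 / 0.036023 = 1.7633
log2(1.7633) = 0.8182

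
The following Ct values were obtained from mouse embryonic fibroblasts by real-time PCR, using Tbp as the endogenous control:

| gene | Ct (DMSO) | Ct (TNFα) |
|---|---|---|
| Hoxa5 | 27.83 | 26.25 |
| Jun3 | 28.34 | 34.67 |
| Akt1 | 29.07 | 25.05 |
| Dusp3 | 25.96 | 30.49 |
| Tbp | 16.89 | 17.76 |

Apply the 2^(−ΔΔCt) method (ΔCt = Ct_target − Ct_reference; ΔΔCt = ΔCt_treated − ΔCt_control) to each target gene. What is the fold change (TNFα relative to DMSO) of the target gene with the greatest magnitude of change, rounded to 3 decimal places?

0.023

Hoxa5: ΔΔCt = (26.25−17.76) − (27.83−16.89) = 8.49 − 10.94 = -2.45; fold change = 2^2.45 = 5.464
Jun3: ΔΔCt = (34.67−17.76) − (28.34−16.89) = 16.91 − 11.45 = 5.46; fold change = 2^-5.46 = 0.023
Akt1: ΔΔCt = (25.05−17.76) − (29.07−16.89) = 7.29 − 12.18 = -4.89; fold change = 2^4.89 = 29.651
Dusp3: ΔΔCt = (30.49−17.76) − (25.96−16.89) = 12.73 − 9.07 = 3.66; fold change = 2^-3.66 = 0.079
Jun3 has the largest |ΔΔCt| = 5.46.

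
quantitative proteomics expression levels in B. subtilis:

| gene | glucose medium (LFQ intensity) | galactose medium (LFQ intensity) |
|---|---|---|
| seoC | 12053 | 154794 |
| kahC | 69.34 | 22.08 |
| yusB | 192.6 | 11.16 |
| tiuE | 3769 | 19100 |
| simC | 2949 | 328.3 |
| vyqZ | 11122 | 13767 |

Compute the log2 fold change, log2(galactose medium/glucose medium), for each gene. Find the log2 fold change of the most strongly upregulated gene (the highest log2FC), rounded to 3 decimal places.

3.683

log2(154794/12053) = 3.683  (seoC)
log2(22.08/69.34) = -1.651  (kahC)
log2(11.16/192.6) = -4.109  (yusB)
log2(19100/3769) = 2.341  (tiuE)
log2(328.3/2949) = -3.167  (simC)
log2(13767/11122) = 0.308  (vyqZ)
seoC is most strongly upregulated.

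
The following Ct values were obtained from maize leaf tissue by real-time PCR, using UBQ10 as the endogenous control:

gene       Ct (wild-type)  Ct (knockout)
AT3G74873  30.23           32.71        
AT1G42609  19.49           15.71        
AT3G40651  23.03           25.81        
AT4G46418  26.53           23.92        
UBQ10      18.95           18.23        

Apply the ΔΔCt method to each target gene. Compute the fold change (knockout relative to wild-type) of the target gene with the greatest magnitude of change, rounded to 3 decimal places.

AT3G74873: ΔΔCt = (32.71−18.23) − (30.23−18.95) = 14.48 − 11.28 = 3.20; fold change = 2^-3.20 = 0.109
AT1G42609: ΔΔCt = (15.71−18.23) − (19.49−18.95) = -2.52 − 0.54 = -3.06; fold change = 2^3.06 = 8.340
AT3G40651: ΔΔCt = (25.81−18.23) − (23.03−18.95) = 7.58 − 4.08 = 3.50; fold change = 2^-3.50 = 0.088
AT4G46418: ΔΔCt = (23.92−18.23) − (26.53−18.95) = 5.69 − 7.58 = -1.89; fold change = 2^1.89 = 3.706
AT3G40651 has the largest |ΔΔCt| = 3.50.

0.088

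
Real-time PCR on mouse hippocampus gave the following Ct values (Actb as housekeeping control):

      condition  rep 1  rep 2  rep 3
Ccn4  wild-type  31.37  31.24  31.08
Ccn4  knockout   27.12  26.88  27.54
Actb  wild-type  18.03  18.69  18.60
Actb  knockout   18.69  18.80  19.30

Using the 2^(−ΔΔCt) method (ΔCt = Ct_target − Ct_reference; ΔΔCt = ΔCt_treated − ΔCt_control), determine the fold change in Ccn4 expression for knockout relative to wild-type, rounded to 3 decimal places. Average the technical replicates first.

23.264

Mean Ct: Ccn4 wild-type 31.230; Ccn4 knockout 27.180; Actb wild-type 18.440; Actb knockout 18.930
ΔCt(wild-type) = 31.230 − 18.440 = 12.790
ΔCt(knockout) = 27.180 − 18.930 = 8.250
ΔΔCt = 8.250 − 12.790 = -4.540
Fold change = 2^(−(-4.540)) = 2^4.540 = 23.2636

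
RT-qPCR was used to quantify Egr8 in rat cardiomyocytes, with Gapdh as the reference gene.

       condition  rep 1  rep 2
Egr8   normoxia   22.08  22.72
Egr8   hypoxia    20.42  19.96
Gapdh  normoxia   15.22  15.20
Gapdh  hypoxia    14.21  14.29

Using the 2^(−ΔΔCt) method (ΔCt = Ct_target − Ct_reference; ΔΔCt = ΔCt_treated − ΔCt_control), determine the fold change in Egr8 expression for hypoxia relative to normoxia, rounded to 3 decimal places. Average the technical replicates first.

2.378

Mean Ct: Egr8 normoxia 22.400; Egr8 hypoxia 20.190; Gapdh normoxia 15.210; Gapdh hypoxia 14.250
ΔCt(normoxia) = 22.400 − 15.210 = 7.190
ΔCt(hypoxia) = 20.190 − 14.250 = 5.940
ΔΔCt = 5.940 − 7.190 = -1.250
Fold change = 2^(−(-1.250)) = 2^1.250 = 2.3784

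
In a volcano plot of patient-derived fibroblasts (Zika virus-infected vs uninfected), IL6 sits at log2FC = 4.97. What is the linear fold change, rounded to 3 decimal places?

31.341

Fold change = 2^(4.97) = 31.3414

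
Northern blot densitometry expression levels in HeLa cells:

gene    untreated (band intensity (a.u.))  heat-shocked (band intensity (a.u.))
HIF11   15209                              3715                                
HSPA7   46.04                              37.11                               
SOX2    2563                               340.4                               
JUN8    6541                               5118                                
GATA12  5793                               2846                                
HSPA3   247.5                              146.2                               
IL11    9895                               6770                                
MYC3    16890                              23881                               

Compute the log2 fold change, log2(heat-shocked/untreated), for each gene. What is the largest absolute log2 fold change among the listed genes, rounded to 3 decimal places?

log2(3715/15209) = -2.033  (HIF11)
log2(37.11/46.04) = -0.311  (HSPA7)
log2(340.4/2563) = -2.913  (SOX2)
log2(5118/6541) = -0.354  (JUN8)
log2(2846/5793) = -1.025  (GATA12)
log2(146.2/247.5) = -0.759  (HSPA3)
log2(6770/9895) = -0.548  (IL11)
log2(23881/16890) = 0.500  (MYC3)
The largest magnitude belongs to SOX2.

2.913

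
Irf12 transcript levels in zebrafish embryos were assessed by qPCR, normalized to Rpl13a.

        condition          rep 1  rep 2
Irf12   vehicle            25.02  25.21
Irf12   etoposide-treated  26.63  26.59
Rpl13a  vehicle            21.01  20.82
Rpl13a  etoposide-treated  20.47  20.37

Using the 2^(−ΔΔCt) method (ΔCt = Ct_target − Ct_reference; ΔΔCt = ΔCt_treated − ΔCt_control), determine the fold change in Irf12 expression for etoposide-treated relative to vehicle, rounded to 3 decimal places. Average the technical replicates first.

0.252

Mean Ct: Irf12 vehicle 25.115; Irf12 etoposide-treated 26.610; Rpl13a vehicle 20.915; Rpl13a etoposide-treated 20.420
ΔCt(vehicle) = 25.115 − 20.915 = 4.200
ΔCt(etoposide-treated) = 26.610 − 20.420 = 6.190
ΔΔCt = 6.190 − 4.200 = 1.990
Fold change = 2^(−1.990) = 0.2517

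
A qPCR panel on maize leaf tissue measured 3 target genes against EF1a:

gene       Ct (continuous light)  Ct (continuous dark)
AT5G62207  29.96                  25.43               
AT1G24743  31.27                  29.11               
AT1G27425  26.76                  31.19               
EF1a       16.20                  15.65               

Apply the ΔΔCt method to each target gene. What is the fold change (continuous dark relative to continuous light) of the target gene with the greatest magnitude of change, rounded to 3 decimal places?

AT5G62207: ΔΔCt = (25.43−15.65) − (29.96−16.20) = 9.78 − 13.76 = -3.98; fold change = 2^3.98 = 15.780
AT1G24743: ΔΔCt = (29.11−15.65) − (31.27−16.20) = 13.46 − 15.07 = -1.61; fold change = 2^1.61 = 3.053
AT1G27425: ΔΔCt = (31.19−15.65) − (26.76−16.20) = 15.54 − 10.56 = 4.98; fold change = 2^-4.98 = 0.032
AT1G27425 has the largest |ΔΔCt| = 4.98.

0.032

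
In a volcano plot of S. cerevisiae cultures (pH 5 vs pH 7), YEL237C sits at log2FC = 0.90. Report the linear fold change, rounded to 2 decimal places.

1.87

Fold change = 2^(0.90) = 1.866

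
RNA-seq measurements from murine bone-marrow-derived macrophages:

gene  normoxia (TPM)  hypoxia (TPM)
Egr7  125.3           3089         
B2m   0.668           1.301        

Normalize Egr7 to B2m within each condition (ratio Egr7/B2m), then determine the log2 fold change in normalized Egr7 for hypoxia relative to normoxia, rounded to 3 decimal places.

3.662

Egr7/B2m (normoxia) = 125.3 / 0.668 = 187.57
Egr7/B2m (hypoxia) = 3089 / 1.301 = 2374.3
Fold change = 2374.3 / 187.57 = 12.6580
log2(12.6580) = 3.6620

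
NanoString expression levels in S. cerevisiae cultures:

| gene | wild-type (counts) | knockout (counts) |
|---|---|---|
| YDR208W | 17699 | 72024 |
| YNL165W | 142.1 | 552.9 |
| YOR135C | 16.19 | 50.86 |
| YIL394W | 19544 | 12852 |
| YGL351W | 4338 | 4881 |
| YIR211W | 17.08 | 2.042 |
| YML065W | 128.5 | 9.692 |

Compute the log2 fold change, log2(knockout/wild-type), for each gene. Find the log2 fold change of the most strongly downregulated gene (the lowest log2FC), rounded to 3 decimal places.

log2(72024/17699) = 2.025  (YDR208W)
log2(552.9/142.1) = 1.960  (YNL165W)
log2(50.86/16.19) = 1.651  (YOR135C)
log2(12852/19544) = -0.605  (YIL394W)
log2(4881/4338) = 0.170  (YGL351W)
log2(2.042/17.08) = -3.064  (YIR211W)
log2(9.692/128.5) = -3.729  (YML065W)
YML065W is most strongly downregulated.

-3.729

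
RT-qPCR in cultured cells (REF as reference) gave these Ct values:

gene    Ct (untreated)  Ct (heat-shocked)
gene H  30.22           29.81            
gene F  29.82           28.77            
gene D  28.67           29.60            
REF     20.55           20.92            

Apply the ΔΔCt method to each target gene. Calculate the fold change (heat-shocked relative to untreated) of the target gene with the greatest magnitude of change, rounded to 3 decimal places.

gene H: ΔΔCt = (29.81−20.92) − (30.22−20.55) = 8.89 − 9.67 = -0.78; fold change = 2^0.78 = 1.717
gene F: ΔΔCt = (28.77−20.92) − (29.82−20.55) = 7.85 − 9.27 = -1.42; fold change = 2^1.42 = 2.676
gene D: ΔΔCt = (29.60−20.92) − (28.67−20.55) = 8.68 − 8.12 = 0.56; fold change = 2^-0.56 = 0.678
gene F has the largest |ΔΔCt| = 1.42.

2.676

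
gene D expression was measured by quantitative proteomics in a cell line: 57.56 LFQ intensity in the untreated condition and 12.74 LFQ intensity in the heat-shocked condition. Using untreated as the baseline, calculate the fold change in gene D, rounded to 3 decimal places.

0.221

Fold change = 12.74 / 57.56 = 0.2213
gene D is downregulated.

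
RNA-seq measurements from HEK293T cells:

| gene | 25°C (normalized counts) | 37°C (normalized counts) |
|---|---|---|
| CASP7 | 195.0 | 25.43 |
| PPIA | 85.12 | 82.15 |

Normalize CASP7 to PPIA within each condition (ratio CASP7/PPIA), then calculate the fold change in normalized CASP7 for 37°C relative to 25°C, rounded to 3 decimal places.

CASP7/PPIA (25°C) = 195.0 / 85.12 = 2.2909
CASP7/PPIA (37°C) = 25.43 / 82.15 = 0.30956
Fold change = 0.30956 / 2.2909 = 0.1351

0.135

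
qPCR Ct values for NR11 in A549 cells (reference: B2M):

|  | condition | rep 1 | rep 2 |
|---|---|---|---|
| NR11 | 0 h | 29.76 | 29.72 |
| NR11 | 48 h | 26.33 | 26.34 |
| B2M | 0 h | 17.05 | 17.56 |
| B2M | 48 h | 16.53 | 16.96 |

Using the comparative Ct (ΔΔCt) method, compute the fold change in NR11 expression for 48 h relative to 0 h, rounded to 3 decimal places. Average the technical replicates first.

7.185

Mean Ct: NR11 0 h 29.740; NR11 48 h 26.335; B2M 0 h 17.305; B2M 48 h 16.745
ΔCt(0 h) = 29.740 − 17.305 = 12.435
ΔCt(48 h) = 26.335 − 16.745 = 9.590
ΔΔCt = 9.590 − 12.435 = -2.845
Fold change = 2^(−(-2.845)) = 2^2.845 = 7.1851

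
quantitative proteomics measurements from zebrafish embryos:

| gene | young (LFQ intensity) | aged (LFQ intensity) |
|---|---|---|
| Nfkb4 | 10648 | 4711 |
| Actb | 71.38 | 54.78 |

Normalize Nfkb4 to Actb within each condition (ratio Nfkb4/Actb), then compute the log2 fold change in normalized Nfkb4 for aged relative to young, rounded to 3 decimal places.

Nfkb4/Actb (young) = 10648 / 71.38 = 149.17
Nfkb4/Actb (aged) = 4711 / 54.78 = 85.999
Fold change = 85.999 / 149.17 = 0.5765
log2(0.5765) = -0.7946

-0.795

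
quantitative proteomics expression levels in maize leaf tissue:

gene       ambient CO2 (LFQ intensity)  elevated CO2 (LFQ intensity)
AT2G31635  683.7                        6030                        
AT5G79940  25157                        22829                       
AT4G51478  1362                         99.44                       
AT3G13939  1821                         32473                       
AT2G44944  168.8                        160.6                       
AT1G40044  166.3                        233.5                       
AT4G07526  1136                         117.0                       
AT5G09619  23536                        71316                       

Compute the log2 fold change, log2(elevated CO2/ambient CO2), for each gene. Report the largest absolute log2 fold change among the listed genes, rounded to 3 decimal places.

4.156

log2(6030/683.7) = 3.141  (AT2G31635)
log2(22829/25157) = -0.140  (AT5G79940)
log2(99.44/1362) = -3.776  (AT4G51478)
log2(32473/1821) = 4.156  (AT3G13939)
log2(160.6/168.8) = -0.072  (AT2G44944)
log2(233.5/166.3) = 0.490  (AT1G40044)
log2(117.0/1136) = -3.279  (AT4G07526)
log2(71316/23536) = 1.599  (AT5G09619)
The largest magnitude belongs to AT3G13939.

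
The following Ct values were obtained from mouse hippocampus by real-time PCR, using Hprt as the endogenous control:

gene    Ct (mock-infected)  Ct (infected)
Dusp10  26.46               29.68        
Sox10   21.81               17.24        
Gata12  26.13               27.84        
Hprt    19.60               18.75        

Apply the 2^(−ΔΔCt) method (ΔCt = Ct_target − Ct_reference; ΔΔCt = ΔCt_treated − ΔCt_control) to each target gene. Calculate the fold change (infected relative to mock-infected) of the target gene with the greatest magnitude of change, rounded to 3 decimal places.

Dusp10: ΔΔCt = (29.68−18.75) − (26.46−19.60) = 10.93 − 6.86 = 4.07; fold change = 2^-4.07 = 0.060
Sox10: ΔΔCt = (17.24−18.75) − (21.81−19.60) = -1.51 − 2.21 = -3.72; fold change = 2^3.72 = 13.177
Gata12: ΔΔCt = (27.84−18.75) − (26.13−19.60) = 9.09 − 6.53 = 2.56; fold change = 2^-2.56 = 0.170
Dusp10 has the largest |ΔΔCt| = 4.07.

0.060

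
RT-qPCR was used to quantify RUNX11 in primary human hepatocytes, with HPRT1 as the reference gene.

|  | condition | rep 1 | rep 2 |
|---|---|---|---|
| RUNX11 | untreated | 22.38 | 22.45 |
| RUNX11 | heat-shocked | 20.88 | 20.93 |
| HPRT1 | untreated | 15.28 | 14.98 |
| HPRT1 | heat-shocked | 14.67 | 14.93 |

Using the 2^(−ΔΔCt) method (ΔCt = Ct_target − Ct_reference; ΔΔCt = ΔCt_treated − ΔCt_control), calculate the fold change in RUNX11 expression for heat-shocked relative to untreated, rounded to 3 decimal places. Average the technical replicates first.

2.266

Mean Ct: RUNX11 untreated 22.415; RUNX11 heat-shocked 20.905; HPRT1 untreated 15.130; HPRT1 heat-shocked 14.800
ΔCt(untreated) = 22.415 − 15.130 = 7.285
ΔCt(heat-shocked) = 20.905 − 14.800 = 6.105
ΔΔCt = 6.105 − 7.285 = -1.180
Fold change = 2^(−(-1.180)) = 2^1.180 = 2.2658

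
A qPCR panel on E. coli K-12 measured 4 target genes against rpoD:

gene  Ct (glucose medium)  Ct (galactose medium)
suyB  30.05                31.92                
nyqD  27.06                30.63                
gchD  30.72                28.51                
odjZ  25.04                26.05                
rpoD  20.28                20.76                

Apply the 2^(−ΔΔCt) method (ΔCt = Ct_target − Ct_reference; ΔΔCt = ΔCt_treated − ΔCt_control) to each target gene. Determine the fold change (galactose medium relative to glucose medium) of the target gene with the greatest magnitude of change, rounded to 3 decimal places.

suyB: ΔΔCt = (31.92−20.76) − (30.05−20.28) = 11.16 − 9.77 = 1.39; fold change = 2^-1.39 = 0.382
nyqD: ΔΔCt = (30.63−20.76) − (27.06−20.28) = 9.87 − 6.78 = 3.09; fold change = 2^-3.09 = 0.117
gchD: ΔΔCt = (28.51−20.76) − (30.72−20.28) = 7.75 − 10.44 = -2.69; fold change = 2^2.69 = 6.453
odjZ: ΔΔCt = (26.05−20.76) − (25.04−20.28) = 5.29 − 4.76 = 0.53; fold change = 2^-0.53 = 0.693
nyqD has the largest |ΔΔCt| = 3.09.

0.117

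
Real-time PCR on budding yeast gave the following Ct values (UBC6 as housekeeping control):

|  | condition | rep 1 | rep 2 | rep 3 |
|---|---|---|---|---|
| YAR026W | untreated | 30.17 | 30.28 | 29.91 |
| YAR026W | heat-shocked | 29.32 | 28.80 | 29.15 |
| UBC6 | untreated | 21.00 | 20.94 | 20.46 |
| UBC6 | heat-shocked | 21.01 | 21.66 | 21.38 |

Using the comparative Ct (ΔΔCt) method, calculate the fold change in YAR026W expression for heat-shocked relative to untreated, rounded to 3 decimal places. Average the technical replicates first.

Mean Ct: YAR026W untreated 30.120; YAR026W heat-shocked 29.090; UBC6 untreated 20.800; UBC6 heat-shocked 21.350
ΔCt(untreated) = 30.120 − 20.800 = 9.320
ΔCt(heat-shocked) = 29.090 − 21.350 = 7.740
ΔΔCt = 7.740 − 9.320 = -1.580
Fold change = 2^(−(-1.580)) = 2^1.580 = 2.9897

2.990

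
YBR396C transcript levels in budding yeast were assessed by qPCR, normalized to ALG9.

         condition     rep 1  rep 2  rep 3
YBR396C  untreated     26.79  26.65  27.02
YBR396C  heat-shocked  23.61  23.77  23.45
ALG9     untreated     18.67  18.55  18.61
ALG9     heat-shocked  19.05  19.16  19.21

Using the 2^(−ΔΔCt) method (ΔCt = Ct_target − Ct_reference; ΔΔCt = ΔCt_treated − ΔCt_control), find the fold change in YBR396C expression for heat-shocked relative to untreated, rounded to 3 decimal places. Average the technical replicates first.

Mean Ct: YBR396C untreated 26.820; YBR396C heat-shocked 23.610; ALG9 untreated 18.610; ALG9 heat-shocked 19.140
ΔCt(untreated) = 26.820 − 18.610 = 8.210
ΔCt(heat-shocked) = 23.610 − 19.140 = 4.470
ΔΔCt = 4.470 − 8.210 = -3.740
Fold change = 2^(−(-3.740)) = 2^3.740 = 13.3614

13.361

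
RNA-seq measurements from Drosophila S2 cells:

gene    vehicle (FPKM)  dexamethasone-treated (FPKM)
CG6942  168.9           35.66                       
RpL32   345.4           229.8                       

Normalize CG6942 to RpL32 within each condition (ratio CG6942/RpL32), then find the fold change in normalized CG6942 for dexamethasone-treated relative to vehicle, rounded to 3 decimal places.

CG6942/RpL32 (vehicle) = 168.9 / 345.4 = 0.489
CG6942/RpL32 (dexamethasone-treated) = 35.66 / 229.8 = 0.15518
Fold change = 0.15518 / 0.489 = 0.3173

0.317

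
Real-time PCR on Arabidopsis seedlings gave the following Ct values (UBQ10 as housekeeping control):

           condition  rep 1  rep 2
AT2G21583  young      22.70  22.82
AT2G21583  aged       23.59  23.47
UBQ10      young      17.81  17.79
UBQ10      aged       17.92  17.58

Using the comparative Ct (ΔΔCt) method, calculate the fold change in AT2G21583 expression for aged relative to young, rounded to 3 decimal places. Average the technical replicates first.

0.566

Mean Ct: AT2G21583 young 22.760; AT2G21583 aged 23.530; UBQ10 young 17.800; UBQ10 aged 17.750
ΔCt(young) = 22.760 − 17.800 = 4.960
ΔCt(aged) = 23.530 − 17.750 = 5.780
ΔΔCt = 5.780 − 4.960 = 0.820
Fold change = 2^(−0.820) = 0.5664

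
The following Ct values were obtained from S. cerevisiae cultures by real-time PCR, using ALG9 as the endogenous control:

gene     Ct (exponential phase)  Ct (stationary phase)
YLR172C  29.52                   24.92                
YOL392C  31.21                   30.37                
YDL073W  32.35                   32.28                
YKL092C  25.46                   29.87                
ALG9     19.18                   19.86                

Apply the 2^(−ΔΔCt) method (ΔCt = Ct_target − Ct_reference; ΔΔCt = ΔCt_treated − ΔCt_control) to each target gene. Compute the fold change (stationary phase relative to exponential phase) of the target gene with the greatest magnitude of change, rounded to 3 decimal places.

38.854

YLR172C: ΔΔCt = (24.92−19.86) − (29.52−19.18) = 5.06 − 10.34 = -5.28; fold change = 2^5.28 = 38.854
YOL392C: ΔΔCt = (30.37−19.86) − (31.21−19.18) = 10.51 − 12.03 = -1.52; fold change = 2^1.52 = 2.868
YDL073W: ΔΔCt = (32.28−19.86) − (32.35−19.18) = 12.42 − 13.17 = -0.75; fold change = 2^0.75 = 1.682
YKL092C: ΔΔCt = (29.87−19.86) − (25.46−19.18) = 10.01 − 6.28 = 3.73; fold change = 2^-3.73 = 0.075
YLR172C has the largest |ΔΔCt| = 5.28.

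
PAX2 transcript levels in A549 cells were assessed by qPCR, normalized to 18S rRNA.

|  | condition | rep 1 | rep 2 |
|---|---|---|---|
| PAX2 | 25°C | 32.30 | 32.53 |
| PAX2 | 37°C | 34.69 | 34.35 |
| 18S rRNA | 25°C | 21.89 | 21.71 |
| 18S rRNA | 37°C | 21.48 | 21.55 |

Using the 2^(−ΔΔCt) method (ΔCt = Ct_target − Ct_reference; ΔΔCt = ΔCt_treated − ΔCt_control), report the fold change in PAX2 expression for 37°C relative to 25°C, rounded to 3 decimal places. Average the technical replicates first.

0.191

Mean Ct: PAX2 25°C 32.415; PAX2 37°C 34.520; 18S rRNA 25°C 21.800; 18S rRNA 37°C 21.515
ΔCt(25°C) = 32.415 − 21.800 = 10.615
ΔCt(37°C) = 34.520 − 21.515 = 13.005
ΔΔCt = 13.005 − 10.615 = 2.390
Fold change = 2^(−2.390) = 0.1908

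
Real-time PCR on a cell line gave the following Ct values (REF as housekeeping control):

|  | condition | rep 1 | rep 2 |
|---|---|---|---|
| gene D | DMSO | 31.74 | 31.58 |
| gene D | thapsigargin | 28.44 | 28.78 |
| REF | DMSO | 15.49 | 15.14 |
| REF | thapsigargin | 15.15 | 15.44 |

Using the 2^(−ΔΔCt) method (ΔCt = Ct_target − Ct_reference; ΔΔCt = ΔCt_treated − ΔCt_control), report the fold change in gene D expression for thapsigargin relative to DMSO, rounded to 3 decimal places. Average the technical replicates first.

8.168

Mean Ct: gene D DMSO 31.660; gene D thapsigargin 28.610; REF DMSO 15.315; REF thapsigargin 15.295
ΔCt(DMSO) = 31.660 − 15.315 = 16.345
ΔCt(thapsigargin) = 28.610 − 15.295 = 13.315
ΔΔCt = 13.315 − 16.345 = -3.030
Fold change = 2^(−(-3.030)) = 2^3.030 = 8.1681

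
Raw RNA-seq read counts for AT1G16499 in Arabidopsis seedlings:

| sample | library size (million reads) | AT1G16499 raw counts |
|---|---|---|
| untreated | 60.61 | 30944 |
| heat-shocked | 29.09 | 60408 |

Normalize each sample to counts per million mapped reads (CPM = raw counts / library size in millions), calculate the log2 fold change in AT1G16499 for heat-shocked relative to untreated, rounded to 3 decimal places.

2.024

CPM(untreated) = 30944 / 60.61 = 510.5428
CPM(heat-shocked) = 60408 / 29.09 = 2076.5899
Fold change = 2076.5899 / 510.5428 = 4.06742
log2(4.06742) = 2.0241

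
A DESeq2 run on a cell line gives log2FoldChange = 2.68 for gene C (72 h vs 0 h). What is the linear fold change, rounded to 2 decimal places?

Fold change = 2^(2.68) = 6.409

6.41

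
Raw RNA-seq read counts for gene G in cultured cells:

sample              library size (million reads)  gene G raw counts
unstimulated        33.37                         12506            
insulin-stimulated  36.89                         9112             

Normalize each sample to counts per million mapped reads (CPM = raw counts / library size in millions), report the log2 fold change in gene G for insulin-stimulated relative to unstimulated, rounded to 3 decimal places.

CPM(unstimulated) = 12506 / 33.37 = 374.7678
CPM(insulin-stimulated) = 9112 / 36.89 = 247.0046
Fold change = 247.0046 / 374.7678 = 0.65909
log2(0.65909) = -0.6015

-0.601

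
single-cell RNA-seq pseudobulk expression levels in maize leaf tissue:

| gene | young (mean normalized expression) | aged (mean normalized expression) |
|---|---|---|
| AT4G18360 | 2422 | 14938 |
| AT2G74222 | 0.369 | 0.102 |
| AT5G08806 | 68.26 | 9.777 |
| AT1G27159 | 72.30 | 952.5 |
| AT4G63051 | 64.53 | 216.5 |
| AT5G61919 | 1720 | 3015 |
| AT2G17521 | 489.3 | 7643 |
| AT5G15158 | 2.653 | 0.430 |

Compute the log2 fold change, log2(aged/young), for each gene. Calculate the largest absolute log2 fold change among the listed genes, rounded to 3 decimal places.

3.965

log2(14938/2422) = 2.625  (AT4G18360)
log2(0.102/0.369) = -1.855  (AT2G74222)
log2(9.777/68.26) = -2.804  (AT5G08806)
log2(952.5/72.30) = 3.720  (AT1G27159)
log2(216.5/64.53) = 1.746  (AT4G63051)
log2(3015/1720) = 0.810  (AT5G61919)
log2(7643/489.3) = 3.965  (AT2G17521)
log2(0.430/2.653) = -2.625  (AT5G15158)
The largest magnitude belongs to AT2G17521.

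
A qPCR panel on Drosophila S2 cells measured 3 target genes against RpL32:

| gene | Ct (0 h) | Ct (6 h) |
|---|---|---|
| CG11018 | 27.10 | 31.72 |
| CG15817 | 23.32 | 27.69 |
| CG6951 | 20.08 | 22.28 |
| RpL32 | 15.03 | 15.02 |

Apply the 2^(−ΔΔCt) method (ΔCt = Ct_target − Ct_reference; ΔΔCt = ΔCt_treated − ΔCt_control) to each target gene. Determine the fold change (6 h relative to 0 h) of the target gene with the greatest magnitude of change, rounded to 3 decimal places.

0.040

CG11018: ΔΔCt = (31.72−15.02) − (27.10−15.03) = 16.70 − 12.07 = 4.63; fold change = 2^-4.63 = 0.040
CG15817: ΔΔCt = (27.69−15.02) − (23.32−15.03) = 12.67 − 8.29 = 4.38; fold change = 2^-4.38 = 0.048
CG6951: ΔΔCt = (22.28−15.02) − (20.08−15.03) = 7.26 − 5.05 = 2.21; fold change = 2^-2.21 = 0.216
CG11018 has the largest |ΔΔCt| = 4.63.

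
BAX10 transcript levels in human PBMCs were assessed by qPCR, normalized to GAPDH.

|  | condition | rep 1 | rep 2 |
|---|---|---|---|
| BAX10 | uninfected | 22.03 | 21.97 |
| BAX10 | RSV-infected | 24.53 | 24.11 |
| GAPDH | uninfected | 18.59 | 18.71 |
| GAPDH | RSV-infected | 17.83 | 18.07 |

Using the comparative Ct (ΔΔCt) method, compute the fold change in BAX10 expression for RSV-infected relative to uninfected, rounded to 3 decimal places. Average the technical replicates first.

0.123

Mean Ct: BAX10 uninfected 22.000; BAX10 RSV-infected 24.320; GAPDH uninfected 18.650; GAPDH RSV-infected 17.950
ΔCt(uninfected) = 22.000 − 18.650 = 3.350
ΔCt(RSV-infected) = 24.320 − 17.950 = 6.370
ΔΔCt = 6.370 − 3.350 = 3.020
Fold change = 2^(−3.020) = 0.1233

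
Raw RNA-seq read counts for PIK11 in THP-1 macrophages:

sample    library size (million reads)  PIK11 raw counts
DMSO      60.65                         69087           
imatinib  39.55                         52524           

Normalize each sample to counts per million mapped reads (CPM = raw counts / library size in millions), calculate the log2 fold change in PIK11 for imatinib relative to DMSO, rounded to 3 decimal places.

CPM(DMSO) = 69087 / 60.65 = 1139.1096
CPM(imatinib) = 52524 / 39.55 = 1328.0405
Fold change = 1328.0405 / 1139.1096 = 1.16586
log2(1.16586) = 0.2214

0.221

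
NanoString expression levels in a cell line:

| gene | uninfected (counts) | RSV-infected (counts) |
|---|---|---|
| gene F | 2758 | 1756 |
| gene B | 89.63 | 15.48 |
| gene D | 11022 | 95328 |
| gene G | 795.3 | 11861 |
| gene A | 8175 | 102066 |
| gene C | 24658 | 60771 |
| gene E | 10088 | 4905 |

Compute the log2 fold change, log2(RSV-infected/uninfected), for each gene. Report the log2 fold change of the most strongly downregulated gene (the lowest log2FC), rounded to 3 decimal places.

-2.534

log2(1756/2758) = -0.651  (gene F)
log2(15.48/89.63) = -2.534  (gene B)
log2(95328/11022) = 3.113  (gene D)
log2(11861/795.3) = 3.899  (gene G)
log2(102066/8175) = 3.642  (gene A)
log2(60771/24658) = 1.301  (gene C)
log2(4905/10088) = -1.040  (gene E)
gene B is most strongly downregulated.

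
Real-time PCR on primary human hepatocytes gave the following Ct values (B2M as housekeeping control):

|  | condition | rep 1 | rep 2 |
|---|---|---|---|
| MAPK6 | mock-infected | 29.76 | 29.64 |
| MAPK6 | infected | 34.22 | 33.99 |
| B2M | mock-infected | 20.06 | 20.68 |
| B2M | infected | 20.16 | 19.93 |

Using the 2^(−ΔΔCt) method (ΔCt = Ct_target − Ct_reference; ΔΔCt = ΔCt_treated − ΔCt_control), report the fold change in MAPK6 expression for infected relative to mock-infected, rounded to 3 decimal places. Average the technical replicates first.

Mean Ct: MAPK6 mock-infected 29.700; MAPK6 infected 34.105; B2M mock-infected 20.370; B2M infected 20.045
ΔCt(mock-infected) = 29.700 − 20.370 = 9.330
ΔCt(infected) = 34.105 − 20.045 = 14.060
ΔΔCt = 14.060 − 9.330 = 4.730
Fold change = 2^(−4.730) = 0.0377

0.038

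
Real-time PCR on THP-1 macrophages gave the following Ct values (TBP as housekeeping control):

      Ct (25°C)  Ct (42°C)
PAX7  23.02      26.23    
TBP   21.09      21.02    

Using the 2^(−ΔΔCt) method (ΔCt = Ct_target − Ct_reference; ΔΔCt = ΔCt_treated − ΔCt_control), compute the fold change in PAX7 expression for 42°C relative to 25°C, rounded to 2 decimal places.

ΔCt(25°C) = 23.020 − 21.090 = 1.930
ΔCt(42°C) = 26.230 − 21.020 = 5.210
ΔΔCt = 5.210 − 1.930 = 3.280
Fold change = 2^(−3.280) = 0.103

0.10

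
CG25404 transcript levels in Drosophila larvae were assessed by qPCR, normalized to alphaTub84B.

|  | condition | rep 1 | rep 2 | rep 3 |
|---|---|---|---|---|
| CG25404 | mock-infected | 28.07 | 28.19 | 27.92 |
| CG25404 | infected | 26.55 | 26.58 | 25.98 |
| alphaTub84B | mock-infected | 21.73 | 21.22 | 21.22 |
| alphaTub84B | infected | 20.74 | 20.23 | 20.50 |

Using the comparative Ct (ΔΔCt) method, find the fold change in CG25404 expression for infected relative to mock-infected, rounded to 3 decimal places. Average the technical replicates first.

1.729

Mean Ct: CG25404 mock-infected 28.060; CG25404 infected 26.370; alphaTub84B mock-infected 21.390; alphaTub84B infected 20.490
ΔCt(mock-infected) = 28.060 − 21.390 = 6.670
ΔCt(infected) = 26.370 − 20.490 = 5.880
ΔΔCt = 5.880 − 6.670 = -0.790
Fold change = 2^(−(-0.790)) = 2^0.790 = 1.7291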